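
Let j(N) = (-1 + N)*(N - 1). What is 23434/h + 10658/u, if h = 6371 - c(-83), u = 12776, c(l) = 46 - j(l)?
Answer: 221003741/85477828 ≈ 2.5855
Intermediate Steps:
j(N) = (-1 + N)² (j(N) = (-1 + N)*(-1 + N) = (-1 + N)²)
c(l) = 46 - (-1 + l)²
h = 13381 (h = 6371 - (46 - (-1 - 83)²) = 6371 - (46 - 1*(-84)²) = 6371 - (46 - 1*7056) = 6371 - (46 - 7056) = 6371 - 1*(-7010) = 6371 + 7010 = 13381)
23434/h + 10658/u = 23434/13381 + 10658/12776 = 23434*(1/13381) + 10658*(1/12776) = 23434/13381 + 5329/6388 = 221003741/85477828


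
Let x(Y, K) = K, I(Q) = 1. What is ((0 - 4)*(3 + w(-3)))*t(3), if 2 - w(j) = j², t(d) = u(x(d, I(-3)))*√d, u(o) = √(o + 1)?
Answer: 16*√6 ≈ 39.192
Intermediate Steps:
u(o) = √(1 + o)
t(d) = √2*√d (t(d) = √(1 + 1)*√d = √2*√d)
w(j) = 2 - j²
((0 - 4)*(3 + w(-3)))*t(3) = ((0 - 4)*(3 + (2 - 1*(-3)²)))*(√2*√3) = (-4*(3 + (2 - 1*9)))*√6 = (-4*(3 + (2 - 9)))*√6 = (-4*(3 - 7))*√6 = (-4*(-4))*√6 = 16*√6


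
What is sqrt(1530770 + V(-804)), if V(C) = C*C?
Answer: sqrt(2177186) ≈ 1475.5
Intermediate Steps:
V(C) = C**2
sqrt(1530770 + V(-804)) = sqrt(1530770 + (-804)**2) = sqrt(1530770 + 646416) = sqrt(2177186)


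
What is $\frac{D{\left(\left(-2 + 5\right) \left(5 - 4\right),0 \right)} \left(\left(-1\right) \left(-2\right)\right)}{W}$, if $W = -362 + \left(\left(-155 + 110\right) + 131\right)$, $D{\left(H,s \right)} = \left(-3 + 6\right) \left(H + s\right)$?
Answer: $- \frac{3}{46} \approx -0.065217$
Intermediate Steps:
$D{\left(H,s \right)} = 3 H + 3 s$ ($D{\left(H,s \right)} = 3 \left(H + s\right) = 3 H + 3 s$)
$W = -276$ ($W = -362 + \left(-45 + 131\right) = -362 + 86 = -276$)
$\frac{D{\left(\left(-2 + 5\right) \left(5 - 4\right),0 \right)} \left(\left(-1\right) \left(-2\right)\right)}{W} = \frac{\left(3 \left(-2 + 5\right) \left(5 - 4\right) + 3 \cdot 0\right) \left(\left(-1\right) \left(-2\right)\right)}{-276} = \left(3 \cdot 3 \cdot 1 + 0\right) 2 \left(- \frac{1}{276}\right) = \left(3 \cdot 3 + 0\right) 2 \left(- \frac{1}{276}\right) = \left(9 + 0\right) 2 \left(- \frac{1}{276}\right) = 9 \cdot 2 \left(- \frac{1}{276}\right) = 18 \left(- \frac{1}{276}\right) = - \frac{3}{46}$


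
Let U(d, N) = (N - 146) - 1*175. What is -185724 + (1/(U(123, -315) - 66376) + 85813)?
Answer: -6695235933/67012 ≈ -99911.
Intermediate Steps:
U(d, N) = -321 + N (U(d, N) = (-146 + N) - 175 = -321 + N)
-185724 + (1/(U(123, -315) - 66376) + 85813) = -185724 + (1/((-321 - 315) - 66376) + 85813) = -185724 + (1/(-636 - 66376) + 85813) = -185724 + (1/(-67012) + 85813) = -185724 + (-1/67012 + 85813) = -185724 + 5750500755/67012 = -6695235933/67012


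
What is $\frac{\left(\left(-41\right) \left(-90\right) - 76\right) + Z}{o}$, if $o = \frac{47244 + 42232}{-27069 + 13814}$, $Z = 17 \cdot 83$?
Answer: $- \frac{66606375}{89476} \approx -744.41$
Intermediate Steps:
$Z = 1411$
$o = - \frac{89476}{13255}$ ($o = \frac{89476}{-13255} = 89476 \left(- \frac{1}{13255}\right) = - \frac{89476}{13255} \approx -6.7504$)
$\frac{\left(\left(-41\right) \left(-90\right) - 76\right) + Z}{o} = \frac{\left(\left(-41\right) \left(-90\right) - 76\right) + 1411}{- \frac{89476}{13255}} = \left(\left(3690 - 76\right) + 1411\right) \left(- \frac{13255}{89476}\right) = \left(3614 + 1411\right) \left(- \frac{13255}{89476}\right) = 5025 \left(- \frac{13255}{89476}\right) = - \frac{66606375}{89476}$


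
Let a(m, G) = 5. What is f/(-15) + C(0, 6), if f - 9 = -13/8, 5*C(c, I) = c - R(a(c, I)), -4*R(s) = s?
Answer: -29/120 ≈ -0.24167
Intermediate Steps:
R(s) = -s/4
C(c, I) = ¼ + c/5 (C(c, I) = (c - (-1)*5/4)/5 = (c - 1*(-5/4))/5 = (c + 5/4)/5 = (5/4 + c)/5 = ¼ + c/5)
f = 59/8 (f = 9 - 13/8 = 59/8 ≈ 7.3750)
f/(-15) + C(0, 6) = (59/8)/(-15) + (¼ + (⅕)*0) = -1/15*59/8 + (¼ + 0) = -59/120 + ¼ = -29/120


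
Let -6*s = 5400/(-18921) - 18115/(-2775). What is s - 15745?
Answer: -330703222211/21002310 ≈ -15746.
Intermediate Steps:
s = -21851261/21002310 (s = -(5400/(-18921) - 18115/(-2775))/6 = -(5400*(-1/18921) - 18115*(-1/2775))/6 = -(-1800/6307 + 3623/555)/6 = -1/6*21851261/3500385 = -21851261/21002310 ≈ -1.0404)
s - 15745 = -21851261/21002310 - 15745 = -330703222211/21002310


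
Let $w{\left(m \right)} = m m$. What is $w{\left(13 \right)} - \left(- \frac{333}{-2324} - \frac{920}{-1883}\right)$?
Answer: $\frac{15036621}{89308} \approx 168.37$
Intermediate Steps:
$w{\left(m \right)} = m^{2}$
$w{\left(13 \right)} - \left(- \frac{333}{-2324} - \frac{920}{-1883}\right) = 13^{2} - \left(- \frac{333}{-2324} - \frac{920}{-1883}\right) = 169 - \left(\left(-333\right) \left(- \frac{1}{2324}\right) - - \frac{920}{1883}\right) = 169 - \left(\frac{333}{2324} + \frac{920}{1883}\right) = 169 - \frac{56431}{89308} = \frac{15036621}{89308}$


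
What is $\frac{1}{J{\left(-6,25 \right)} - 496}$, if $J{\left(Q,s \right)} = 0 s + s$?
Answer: $- \frac{1}{471} \approx -0.0021231$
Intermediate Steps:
$J{\left(Q,s \right)} = s$ ($J{\left(Q,s \right)} = 0 + s = s$)
$\frac{1}{J{\left(-6,25 \right)} - 496} = \frac{1}{25 - 496} = \frac{1}{-471} = - \frac{1}{471}$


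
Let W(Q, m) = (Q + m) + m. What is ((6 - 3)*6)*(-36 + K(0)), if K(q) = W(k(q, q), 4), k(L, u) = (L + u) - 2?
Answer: -540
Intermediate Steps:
k(L, u) = -2 + L + u
W(Q, m) = Q + 2*m
K(q) = 6 + 2*q (K(q) = (-2 + q + q) + 2*4 = (-2 + 2*q) + 8 = 6 + 2*q)
((6 - 3)*6)*(-36 + K(0)) = ((6 - 3)*6)*(-36 + (6 + 2*0)) = (3*6)*(-36 + (6 + 0)) = 18*(-36 + 6) = 18*(-30) = -540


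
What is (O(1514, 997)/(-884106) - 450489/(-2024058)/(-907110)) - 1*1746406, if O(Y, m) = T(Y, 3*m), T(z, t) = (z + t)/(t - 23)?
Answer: -163325585071877495740997/93520971109635440 ≈ -1.7464e+6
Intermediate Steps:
T(z, t) = (t + z)/(-23 + t)
O(Y, m) = (Y + 3*m)/(-23 + 3*m) (O(Y, m) = (3*m + Y)/(-23 + 3*m) = (Y + 3*m)/(-23 + 3*m))
(O(1514, 997)/(-884106) - 450489/(-2024058)/(-907110)) - 1*1746406 = (((1514 + 3*997)/(-23 + 3*997))/(-884106) - 450489/(-2024058)/(-907110)) - 1*1746406 = (((1514 + 2991)/(-23 + 2991))*(-1/884106) - 450489*(-1/2024058)*(-1/907110)) - 1746406 = ((4505/2968)*(-1/884106) + (150163/674686)*(-1/907110)) - 1746406 = (((1/2968)*4505)*(-1/884106) - 150163/612014417460) - 1746406 = ((85/56)*(-1/884106) - 150163/612014417460) - 1746406 = (-85/49509936 - 150163/612014417460) - 1746406 = -183505512357/93520971109635440 - 1746406 = -163325585071877495740997/93520971109635440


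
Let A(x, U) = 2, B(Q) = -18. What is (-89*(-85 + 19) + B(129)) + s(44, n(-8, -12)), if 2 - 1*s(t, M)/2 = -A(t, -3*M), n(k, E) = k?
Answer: 5864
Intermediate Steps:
s(t, M) = 8 (s(t, M) = 4 - (-2)*2 = 4 - 2*(-2) = 4 + 4 = 8)
(-89*(-85 + 19) + B(129)) + s(44, n(-8, -12)) = (-89*(-85 + 19) - 18) + 8 = (-89*(-66) - 18) + 8 = (5874 - 18) + 8 = 5856 + 8 = 5864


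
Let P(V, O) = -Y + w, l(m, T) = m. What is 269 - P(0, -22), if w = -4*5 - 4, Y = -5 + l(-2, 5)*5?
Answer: 278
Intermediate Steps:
Y = -15 (Y = -5 - 2*5 = -5 - 10 = -15)
w = -24 (w = -20 - 4 = -24)
P(V, O) = -9 (P(V, O) = -1*(-15) - 24 = 15 - 24 = -9)
269 - P(0, -22) = 269 - 1*(-9) = 269 + 9 = 278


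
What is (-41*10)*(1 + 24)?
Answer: -10250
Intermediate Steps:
(-41*10)*(1 + 24) = -410*25 = -10250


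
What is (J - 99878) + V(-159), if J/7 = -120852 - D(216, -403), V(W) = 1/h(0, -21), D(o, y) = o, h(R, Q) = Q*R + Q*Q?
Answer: -417783113/441 ≈ -9.4735e+5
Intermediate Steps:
h(R, Q) = Q² + Q*R (h(R, Q) = Q*R + Q² = Q² + Q*R)
V(W) = 1/441 (V(W) = 1/(-21*(-21 + 0)) = 1/(-21*(-21)) = 1/441)
J = -847476 (J = 7*(-120852 - 1*216) = 7*(-120852 - 216) = 7*(-121068) = -847476)
(J - 99878) + V(-159) = (-847476 - 99878) + 1/441 = -947354 + 1/441 = -417783113/441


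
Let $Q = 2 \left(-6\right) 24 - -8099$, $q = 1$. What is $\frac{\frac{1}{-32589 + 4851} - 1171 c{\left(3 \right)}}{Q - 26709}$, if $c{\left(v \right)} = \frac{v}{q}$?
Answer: $\frac{97443595}{524192724} \approx 0.18589$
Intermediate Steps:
$c{\left(v \right)} = v$ ($c{\left(v \right)} = \frac{v}{1} = v 1 = v$)
$Q = 7811$ ($Q = \left(-12\right) 24 + 8099 = -288 + 8099 = 7811$)
$\frac{\frac{1}{-32589 + 4851} - 1171 c{\left(3 \right)}}{Q - 26709} = \frac{\frac{1}{-32589 + 4851} - 3513}{7811 - 26709} = \frac{\frac{1}{-27738} - 3513}{-18898} = \left(- \frac{1}{27738} - 3513\right) \left(- \frac{1}{18898}\right) = \left(- \frac{97443595}{27738}\right) \left(- \frac{1}{18898}\right) = \frac{97443595}{524192724}$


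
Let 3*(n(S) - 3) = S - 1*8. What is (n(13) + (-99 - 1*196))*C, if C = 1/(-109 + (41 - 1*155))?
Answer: 871/669 ≈ 1.3019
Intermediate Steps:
C = -1/223 (C = 1/(-109 + (41 - 155)) = 1/(-109 - 114) = 1/(-223) = -1/223 ≈ -0.0044843)
n(S) = ⅓ + S/3 (n(S) = 3 + (S - 1*8)/3 = 3 + (S - 8)/3 = 3 + (-8 + S)/3 = 3 + (-8/3 + S/3) = ⅓ + S/3)
(n(13) + (-99 - 1*196))*C = ((⅓ + (⅓)*13) + (-99 - 1*196))*(-1/223) = ((⅓ + 13/3) + (-99 - 196))*(-1/223) = (14/3 - 295)*(-1/223) = -871/3*(-1/223) = 871/669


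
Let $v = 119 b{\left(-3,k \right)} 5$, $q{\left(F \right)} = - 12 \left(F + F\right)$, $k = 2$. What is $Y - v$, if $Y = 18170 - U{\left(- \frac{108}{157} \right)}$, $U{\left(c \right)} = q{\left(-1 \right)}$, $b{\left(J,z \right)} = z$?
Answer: $16956$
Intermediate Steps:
$q{\left(F \right)} = - 24 F$ ($q{\left(F \right)} = - 12 \cdot 2 F = - 24 F$)
$U{\left(c \right)} = 24$ ($U{\left(c \right)} = \left(-24\right) \left(-1\right) = 24$)
$Y = 18146$ ($Y = 18170 - 24 = 18146$)
$v = 1190$ ($v = 119 \cdot 2 \cdot 5 = 119 \cdot 10 = 1190$)
$Y - v = 18146 - 1190 = 16956$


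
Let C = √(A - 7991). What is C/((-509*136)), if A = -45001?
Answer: -6*I*√23/8653 ≈ -0.0033254*I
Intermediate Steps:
C = 48*I*√23 (C = √(-45001 - 7991) = √(-52992) = 48*I*√23 ≈ 230.2*I)
C/((-509*136)) = (48*I*√23)/((-509*136)) = (48*I*√23)/(-69224) = (48*I*√23)*(-1/69224) = -6*I*√23/8653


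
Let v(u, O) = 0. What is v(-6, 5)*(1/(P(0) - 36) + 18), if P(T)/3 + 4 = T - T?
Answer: 0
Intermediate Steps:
P(T) = -12 (P(T) = -12 + 3*(T - T) = -12 + 3*0 = -12 + 0 = -12)
v(-6, 5)*(1/(P(0) - 36) + 18) = 0*(1/(-12 - 36) + 18) = 0*(1/(-48) + 18) = 0*(-1/48 + 18) = 0*(863/48) = 0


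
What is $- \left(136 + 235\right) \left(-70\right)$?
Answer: $25970$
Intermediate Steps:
$- \left(136 + 235\right) \left(-70\right) = - 371 \left(-70\right) = \left(-1\right) \left(-25970\right) = 25970$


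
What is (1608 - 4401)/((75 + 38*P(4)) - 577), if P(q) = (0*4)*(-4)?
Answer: 2793/502 ≈ 5.5637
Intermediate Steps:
P(q) = 0 (P(q) = 0*(-4) = 0)
(1608 - 4401)/((75 + 38*P(4)) - 577) = (1608 - 4401)/((75 + 38*0) - 577) = -2793/((75 + 0) - 577) = -2793/(75 - 577) = -2793/(-502) = -2793*(-1/502) = 2793/502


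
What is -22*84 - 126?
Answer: -1974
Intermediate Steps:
-22*84 - 126 = -1848 - 126 = -1974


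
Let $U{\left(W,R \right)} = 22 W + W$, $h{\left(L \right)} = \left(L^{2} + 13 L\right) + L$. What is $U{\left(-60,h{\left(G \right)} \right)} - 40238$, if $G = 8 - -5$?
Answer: $-41618$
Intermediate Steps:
$G = 13$ ($G = 8 + 5 = 13$)
$h{\left(L \right)} = L^{2} + 14 L$
$U{\left(W,R \right)} = 23 W$
$U{\left(-60,h{\left(G \right)} \right)} - 40238 = 23 \left(-60\right) - 40238 = -1380 - 40238 = -41618$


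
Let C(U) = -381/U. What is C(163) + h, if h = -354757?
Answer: -57825772/163 ≈ -3.5476e+5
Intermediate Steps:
C(163) + h = -381/163 - 354757 = -57825772/163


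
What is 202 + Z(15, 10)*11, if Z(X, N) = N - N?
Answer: 202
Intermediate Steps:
Z(X, N) = 0
202 + Z(15, 10)*11 = 202 + 0*11 = 202 + 0 = 202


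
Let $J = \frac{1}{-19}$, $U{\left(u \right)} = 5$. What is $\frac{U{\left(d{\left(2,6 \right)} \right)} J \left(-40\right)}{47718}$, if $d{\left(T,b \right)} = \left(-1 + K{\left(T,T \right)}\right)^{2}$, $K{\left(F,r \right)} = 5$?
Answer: $\frac{100}{453321} \approx 0.00022059$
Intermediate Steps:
$d{\left(T,b \right)} = 16$ ($d{\left(T,b \right)} = \left(-1 + 5\right)^{2} = 4^{2} = 16$)
$J = - \frac{1}{19} \approx -0.052632$
$\frac{U{\left(d{\left(2,6 \right)} \right)} J \left(-40\right)}{47718} = \frac{5 \left(- \frac{1}{19}\right) \left(-40\right)}{47718} = \left(- \frac{5}{19}\right) \left(-40\right) \frac{1}{47718} = \frac{200}{19} \cdot \frac{1}{47718} = \frac{100}{453321}$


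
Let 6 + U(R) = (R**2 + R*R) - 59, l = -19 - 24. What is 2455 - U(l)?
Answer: -1178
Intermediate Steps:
l = -43
U(R) = -65 + 2*R**2 (U(R) = -6 + ((R**2 + R*R) - 59) = -6 + ((R**2 + R**2) - 59) = -6 + (2*R**2 - 59) = -6 + (-59 + 2*R**2) = -65 + 2*R**2)
2455 - U(l) = 2455 - (-65 + 2*(-43)**2) = 2455 - (-65 + 2*1849) = 2455 - (-65 + 3698) = 2455 - 1*3633 = 2455 - 3633 = -1178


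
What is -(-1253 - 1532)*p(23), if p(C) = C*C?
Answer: 1473265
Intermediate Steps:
p(C) = C**2
-(-1253 - 1532)*p(23) = -(-1253 - 1532)*23**2 = -(-2785)*529 = -1*(-1473265) = 1473265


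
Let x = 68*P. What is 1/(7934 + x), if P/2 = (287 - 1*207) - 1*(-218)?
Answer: 1/48462 ≈ 2.0635e-5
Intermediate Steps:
P = 596 (P = 2*((287 - 1*207) - 1*(-218)) = 2*((287 - 207) + 218) = 2*(80 + 218) = 2*298 = 596)
x = 40528 (x = 68*596 = 40528)
1/(7934 + x) = 1/(7934 + 40528) = 1/48462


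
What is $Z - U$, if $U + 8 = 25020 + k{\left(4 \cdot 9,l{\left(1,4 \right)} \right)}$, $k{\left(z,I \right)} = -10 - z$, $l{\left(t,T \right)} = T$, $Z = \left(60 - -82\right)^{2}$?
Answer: $-4802$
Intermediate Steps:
$Z = 20164$ ($Z = \left(60 + 82\right)^{2} = 142^{2} = 20164$)
$U = 24966$ ($U = -8 + \left(25020 - \left(10 + 4 \cdot 9\right)\right) = -8 + \left(25020 - 46\right) = -8 + 24974 = 24966$)
$Z - U = 20164 - 24966 = -4802$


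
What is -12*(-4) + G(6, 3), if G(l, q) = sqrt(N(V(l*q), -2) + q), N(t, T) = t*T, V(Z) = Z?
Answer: 48 + I*sqrt(33) ≈ 48.0 + 5.7446*I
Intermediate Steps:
N(t, T) = T*t
G(l, q) = sqrt(q - 2*l*q) (G(l, q) = sqrt(-2*l*q + q) = sqrt(q - 2*l*q))
-12*(-4) + G(6, 3) = -12*(-4) + sqrt(3*(1 - 2*6)) = 48 + sqrt(3*(1 - 12)) = 48 + sqrt(3*(-11)) = 48 + sqrt(-33) = 48 + I*sqrt(33)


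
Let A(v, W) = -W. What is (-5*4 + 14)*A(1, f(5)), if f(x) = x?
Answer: 30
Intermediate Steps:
(-5*4 + 14)*A(1, f(5)) = (-5*4 + 14)*(-1*5) = (-20 + 14)*(-5) = -6*(-5) = 30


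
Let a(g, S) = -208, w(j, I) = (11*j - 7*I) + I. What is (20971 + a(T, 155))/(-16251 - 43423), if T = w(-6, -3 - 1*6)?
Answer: -20763/59674 ≈ -0.34794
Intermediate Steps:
w(j, I) = -6*I + 11*j (w(j, I) = (-7*I + 11*j) + I = -6*I + 11*j)
T = -12 (T = -6*(-3 - 1*6) + 11*(-6) = -6*(-3 - 6) - 66 = -6*(-9) - 66 = 54 - 66 = -12)
(20971 + a(T, 155))/(-16251 - 43423) = (20971 - 208)/(-16251 - 43423) = 20763/(-59674) = 20763*(-1/59674) = -20763/59674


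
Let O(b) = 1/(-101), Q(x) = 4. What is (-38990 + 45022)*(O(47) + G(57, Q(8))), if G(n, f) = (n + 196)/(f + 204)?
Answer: 735005/101 ≈ 7277.3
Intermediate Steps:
O(b) = -1/101
G(n, f) = (196 + n)/(204 + f)
(-38990 + 45022)*(O(47) + G(57, Q(8))) = (-38990 + 45022)*(-1/101 + (196 + 57)/(204 + 4)) = 6032*(-1/101 + 253/208) = 6032*(25345/21008) = 735005/101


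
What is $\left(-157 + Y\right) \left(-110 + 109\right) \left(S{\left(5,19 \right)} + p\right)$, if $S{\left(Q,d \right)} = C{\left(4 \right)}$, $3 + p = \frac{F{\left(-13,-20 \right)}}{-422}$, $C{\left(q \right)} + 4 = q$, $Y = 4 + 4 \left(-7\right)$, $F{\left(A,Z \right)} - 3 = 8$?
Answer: $- \frac{231137}{422} \approx -547.72$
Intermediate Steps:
$F{\left(A,Z \right)} = 11$ ($F{\left(A,Z \right)} = 3 + 8 = 11$)
$Y = -24$ ($Y = 4 - 28 = -24$)
$C{\left(q \right)} = -4 + q$
$p = - \frac{1277}{422}$ ($p = -3 + \frac{11}{-422} = -3 + 11 \left(- \frac{1}{422}\right) = -3 - \frac{11}{422} = - \frac{1277}{422} \approx -3.0261$)
$S{\left(Q,d \right)} = 0$ ($S{\left(Q,d \right)} = -4 + 4 = 0$)
$\left(-157 + Y\right) \left(-110 + 109\right) \left(S{\left(5,19 \right)} + p\right) = \left(-157 - 24\right) \left(-110 + 109\right) \left(0 - \frac{1277}{422}\right) = \left(-181\right) \left(-1\right) \left(- \frac{1277}{422}\right) = 181 \left(- \frac{1277}{422}\right) = - \frac{231137}{422}$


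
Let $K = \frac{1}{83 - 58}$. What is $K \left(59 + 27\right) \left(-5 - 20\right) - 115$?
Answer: $-201$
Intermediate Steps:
$K = \frac{1}{25} \approx 0.04$
$K \left(59 + 27\right) \left(-5 - 20\right) - 115 = \frac{\left(59 + 27\right) \left(-5 - 20\right)}{25} - 115 = \frac{86 \left(-25\right)}{25} - 115 = \frac{1}{25} \left(-2150\right) - 115 = -86 - 115 = -201$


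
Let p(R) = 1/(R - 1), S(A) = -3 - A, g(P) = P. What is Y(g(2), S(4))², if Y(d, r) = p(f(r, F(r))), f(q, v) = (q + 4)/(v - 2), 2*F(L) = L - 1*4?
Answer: 25/9 ≈ 2.7778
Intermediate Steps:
F(L) = -2 + L/2 (F(L) = (L - 1*4)/2 = (L - 4)/2 = (-4 + L)/2 = -2 + L/2)
f(q, v) = (4 + q)/(-2 + v)
p(R) = 1/(-1 + R)
Y(d, r) = 1/(-1 + (4 + r)/(-4 + r/2)) (Y(d, r) = 1/(-1 + (4 + r)/(-2 + (-2 + r/2))) = 1/(-1 + (4 + r)/(-4 + r/2)))
Y(g(2), S(4))² = ((-8 + (-3 - 1*4))/(16 + (-3 - 1*4)))² = ((-8 + (-3 - 4))/(16 + (-3 - 4)))² = ((-8 - 7)/(16 - 7))² = (-15/9)² = ((⅑)*(-15))² = (-5/3)² = 25/9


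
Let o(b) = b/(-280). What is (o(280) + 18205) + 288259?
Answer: 306463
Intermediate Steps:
o(b) = -b/280 (o(b) = b*(-1/280) = -b/280)
(o(280) + 18205) + 288259 = (-1/280*280 + 18205) + 288259 = (-1 + 18205) + 288259 = 18204 + 288259 = 306463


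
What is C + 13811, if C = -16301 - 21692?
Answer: -24182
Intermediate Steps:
C = -37993
C + 13811 = -37993 + 13811 = -24182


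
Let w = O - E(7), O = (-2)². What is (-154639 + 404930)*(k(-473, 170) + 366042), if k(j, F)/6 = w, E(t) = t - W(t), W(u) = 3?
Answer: 91617018222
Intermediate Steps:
E(t) = -3 + t (E(t) = t - 1*3 = t - 3 = -3 + t)
O = 4
w = 0 (w = 4 - (-3 + 7) = 4 - 1*4 = 4 - 4 = 0)
k(j, F) = 0 (k(j, F) = 6*0 = 0)
(-154639 + 404930)*(k(-473, 170) + 366042) = (-154639 + 404930)*(0 + 366042) = 250291*366042 = 91617018222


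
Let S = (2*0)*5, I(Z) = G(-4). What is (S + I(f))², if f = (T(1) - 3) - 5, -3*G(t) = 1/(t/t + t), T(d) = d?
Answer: 1/81 ≈ 0.012346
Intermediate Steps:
G(t) = -1/(3*(1 + t)) (G(t) = -1/(3*(t/t + t)) = -1/(3*(1 + t)))
f = -7 (f = (1 - 3) - 5 = -2 - 5 = -7)
I(Z) = ⅑ (I(Z) = -1/(3 + 3*(-4)) = -1/(3 - 12) = -1/(-9) = -1*(-⅑) = ⅑)
S = 0 (S = 0*5 = 0)
(S + I(f))² = (0 + ⅑)² = (⅑)² = 1/81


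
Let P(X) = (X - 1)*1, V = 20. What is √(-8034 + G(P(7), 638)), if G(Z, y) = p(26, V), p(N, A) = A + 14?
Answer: 40*I*√5 ≈ 89.443*I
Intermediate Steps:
P(X) = -1 + X (P(X) = (-1 + X)*1 = -1 + X)
p(N, A) = 14 + A
G(Z, y) = 34 (G(Z, y) = 14 + 20 = 34)
√(-8034 + G(P(7), 638)) = √(-8034 + 34) = √(-8000) = 40*I*√5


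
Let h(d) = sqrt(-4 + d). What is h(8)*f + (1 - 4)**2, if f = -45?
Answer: -81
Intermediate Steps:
h(8)*f + (1 - 4)**2 = sqrt(-4 + 8)*(-45) + (1 - 4)**2 = sqrt(4)*(-45) + (-3)**2 = 2*(-45) + 9 = -90 + 9 = -81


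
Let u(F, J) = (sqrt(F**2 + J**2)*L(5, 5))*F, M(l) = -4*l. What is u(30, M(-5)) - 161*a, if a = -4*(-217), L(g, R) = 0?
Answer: -139748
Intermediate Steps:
u(F, J) = 0 (u(F, J) = (sqrt(F**2 + J**2)*0)*F = 0*F = 0)
a = 868
u(30, M(-5)) - 161*a = 0 - 161*868 = 0 - 139748 = -139748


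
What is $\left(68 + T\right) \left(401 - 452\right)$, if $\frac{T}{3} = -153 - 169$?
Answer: $45798$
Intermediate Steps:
$T = -966$ ($T = 3 \left(-153 - 169\right) = 3 \left(-322\right) = -966$)
$\left(68 + T\right) \left(401 - 452\right) = \left(68 - 966\right) \left(401 - 452\right) = \left(-898\right) \left(-51\right) = 45798$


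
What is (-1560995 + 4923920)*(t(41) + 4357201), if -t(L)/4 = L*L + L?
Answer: 14629776345525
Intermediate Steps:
t(L) = -4*L - 4*L² (t(L) = -4*(L*L + L) = -4*(L² + L) = -4*(L + L²) = -4*L - 4*L²)
(-1560995 + 4923920)*(t(41) + 4357201) = (-1560995 + 4923920)*(-4*41*(1 + 41) + 4357201) = 3362925*(-4*41*42 + 4357201) = 3362925*(-6888 + 4357201) = 3362925*4350313 = 14629776345525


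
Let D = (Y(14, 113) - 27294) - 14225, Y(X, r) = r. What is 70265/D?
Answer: -70265/41406 ≈ -1.6970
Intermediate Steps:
D = -41406 (D = (113 - 27294) - 14225 = -27181 - 14225 = -41406)
70265/D = 70265/(-41406) = 70265*(-1/41406) = -70265/41406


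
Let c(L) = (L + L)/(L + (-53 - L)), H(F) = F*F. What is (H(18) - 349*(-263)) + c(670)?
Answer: 4880543/53 ≈ 92086.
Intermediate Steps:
H(F) = F²
c(L) = -2*L/53 (c(L) = (2*L)/(-53) = (2*L)*(-1/53) = -2*L/53)
(H(18) - 349*(-263)) + c(670) = (18² - 349*(-263)) - 2/53*670 = (324 + 91787) - 1340/53 = 92111 - 1340/53 = 4880543/53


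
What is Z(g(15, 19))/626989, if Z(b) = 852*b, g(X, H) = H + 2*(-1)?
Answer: 14484/626989 ≈ 0.023101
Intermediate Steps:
g(X, H) = -2 + H (g(X, H) = H - 2 = -2 + H)
Z(g(15, 19))/626989 = (852*(-2 + 19))/626989 = (852*17)*(1/626989) = 14484*(1/626989) = 14484/626989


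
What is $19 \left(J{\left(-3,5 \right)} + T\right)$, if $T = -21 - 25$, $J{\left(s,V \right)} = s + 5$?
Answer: $-836$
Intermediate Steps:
$J{\left(s,V \right)} = 5 + s$
$T = -46$
$19 \left(J{\left(-3,5 \right)} + T\right) = 19 \left(\left(5 - 3\right) - 46\right) = 19 \left(2 - 46\right) = 19 \left(-44\right) = -836$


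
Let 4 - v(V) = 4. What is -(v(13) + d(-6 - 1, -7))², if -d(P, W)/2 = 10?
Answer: -400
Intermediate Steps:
d(P, W) = -20 (d(P, W) = -2*10 = -20)
v(V) = 0 (v(V) = 4 - 1*4 = 4 - 4 = 0)
-(v(13) + d(-6 - 1, -7))² = -(0 - 20)² = -1*(-20)² = -1*400 = -400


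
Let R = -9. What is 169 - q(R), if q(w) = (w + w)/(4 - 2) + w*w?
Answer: 97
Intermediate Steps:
q(w) = w + w² (q(w) = (2*w)/2 + w² = (2*w)*(½) + w² = w + w²)
169 - q(R) = 169 - (-9)*(1 - 9) = 169 - (-9)*(-8) = 169 - 1*72 = 169 - 72 = 97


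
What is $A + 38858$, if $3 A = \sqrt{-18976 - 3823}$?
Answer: $38858 + \frac{i \sqrt{22799}}{3} \approx 38858.0 + 50.331 i$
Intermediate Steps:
$A = \frac{i \sqrt{22799}}{3}$ ($A = \frac{\sqrt{-18976 - 3823}}{3} = \frac{\sqrt{-22799}}{3} = \frac{i \sqrt{22799}}{3} \approx 50.331 i$)
$A + 38858 = \frac{i \sqrt{22799}}{3} + 38858 = 38858 + \frac{i \sqrt{22799}}{3}$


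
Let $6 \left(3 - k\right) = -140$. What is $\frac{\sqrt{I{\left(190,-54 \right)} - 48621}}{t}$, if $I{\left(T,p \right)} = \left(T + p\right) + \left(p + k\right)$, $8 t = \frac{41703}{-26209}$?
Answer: $- \frac{209672 i \sqrt{436614}}{125109} \approx - 1107.4 i$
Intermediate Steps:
$k = \frac{79}{3}$ ($k = 3 - - \frac{70}{3} = 3 + \frac{70}{3} = \frac{79}{3} \approx 26.333$)
$t = - \frac{41703}{209672}$ ($t = \frac{41703 \frac{1}{-26209}}{8} = \frac{41703 \left(- \frac{1}{26209}\right)}{8} = \frac{1}{8} \left(- \frac{41703}{26209}\right) = - \frac{41703}{209672} \approx -0.1989$)
$I{\left(T,p \right)} = \frac{79}{3} + T + 2 p$ ($I{\left(T,p \right)} = \left(T + p\right) + \left(p + \frac{79}{3}\right) = \left(T + p\right) + \left(\frac{79}{3} + p\right) = \frac{79}{3} + T + 2 p$)
$\frac{\sqrt{I{\left(190,-54 \right)} - 48621}}{t} = \frac{\sqrt{\left(\frac{79}{3} + 190 + 2 \left(-54\right)\right) - 48621}}{- \frac{41703}{209672}} = \sqrt{\left(\frac{79}{3} + 190 - 108\right) - 48621} \left(- \frac{209672}{41703}\right) = \sqrt{\frac{325}{3} - 48621} \left(- \frac{209672}{41703}\right) = \sqrt{- \frac{145538}{3}} \left(- \frac{209672}{41703}\right) = \frac{i \sqrt{436614}}{3} \left(- \frac{209672}{41703}\right) = - \frac{209672 i \sqrt{436614}}{125109}$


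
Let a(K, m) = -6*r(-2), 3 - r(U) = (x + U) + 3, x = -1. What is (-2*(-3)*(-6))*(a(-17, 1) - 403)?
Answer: 15156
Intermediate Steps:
r(U) = 1 - U (r(U) = 3 - ((-1 + U) + 3) = 3 - (2 + U) = 3 + (-2 - U) = 1 - U)
a(K, m) = -18 (a(K, m) = -6*(1 - 1*(-2)) = -6*(1 + 2) = -6*3 = -18)
(-2*(-3)*(-6))*(a(-17, 1) - 403) = (-2*(-3)*(-6))*(-18 - 403) = (6*(-6))*(-421) = -36*(-421) = 15156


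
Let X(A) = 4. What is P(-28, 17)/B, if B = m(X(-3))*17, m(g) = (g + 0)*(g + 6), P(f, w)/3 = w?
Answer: 3/40 ≈ 0.075000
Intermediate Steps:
P(f, w) = 3*w
m(g) = g*(6 + g)
B = 680 (B = (4*(6 + 4))*17 = (4*10)*17 = 40*17 = 680)
P(-28, 17)/B = (3*17)/680 = 51*(1/680) = 3/40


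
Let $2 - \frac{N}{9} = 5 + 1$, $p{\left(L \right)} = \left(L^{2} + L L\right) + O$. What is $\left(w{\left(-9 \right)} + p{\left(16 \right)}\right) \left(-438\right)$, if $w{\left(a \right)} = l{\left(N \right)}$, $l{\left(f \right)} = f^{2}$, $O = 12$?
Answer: $-797160$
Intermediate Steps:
$p{\left(L \right)} = 12 + 2 L^{2}$ ($p{\left(L \right)} = \left(L^{2} + L L\right) + 12 = \left(L^{2} + L^{2}\right) + 12 = 2 L^{2} + 12 = 12 + 2 L^{2}$)
$N = -36$ ($N = 18 - 9 \left(5 + 1\right) = 18 - 54 = -36$)
$w{\left(a \right)} = 1296$ ($w{\left(a \right)} = \left(-36\right)^{2} = 1296$)
$\left(w{\left(-9 \right)} + p{\left(16 \right)}\right) \left(-438\right) = \left(1296 + \left(12 + 2 \cdot 16^{2}\right)\right) \left(-438\right) = \left(1296 + \left(12 + 2 \cdot 256\right)\right) \left(-438\right) = \left(1296 + \left(12 + 512\right)\right) \left(-438\right) = \left(1296 + 524\right) \left(-438\right) = 1820 \left(-438\right) = -797160$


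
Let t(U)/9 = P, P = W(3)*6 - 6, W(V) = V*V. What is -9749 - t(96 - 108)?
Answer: -10181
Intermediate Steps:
W(V) = V²
P = 48 (P = 3²*6 - 6 = 9*6 - 6 = 54 - 6 = 48)
t(U) = 432 (t(U) = 9*48 = 432)
-9749 - t(96 - 108) = -9749 - 1*432 = -9749 - 432 = -10181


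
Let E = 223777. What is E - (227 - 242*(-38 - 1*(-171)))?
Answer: 255736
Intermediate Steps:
E - (227 - 242*(-38 - 1*(-171))) = 223777 - (227 - 242*(-38 - 1*(-171))) = 223777 - (227 - 242*(-38 + 171)) = 223777 - (227 - 242*133) = 223777 - (227 - 32186) = 223777 - 1*(-31959) = 223777 + 31959 = 255736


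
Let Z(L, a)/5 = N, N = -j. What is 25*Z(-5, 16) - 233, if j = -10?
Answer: 1017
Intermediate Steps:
N = 10 (N = -1*(-10) = 10)
Z(L, a) = 50 (Z(L, a) = 5*10 = 50)
25*Z(-5, 16) - 233 = 25*50 - 233 = 1250 - 233 = 1017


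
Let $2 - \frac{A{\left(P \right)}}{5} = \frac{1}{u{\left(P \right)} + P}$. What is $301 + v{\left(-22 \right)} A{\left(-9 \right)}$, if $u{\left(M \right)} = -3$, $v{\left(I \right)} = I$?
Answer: $\frac{431}{6} \approx 71.833$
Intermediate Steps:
$A{\left(P \right)} = 10 - \frac{5}{-3 + P}$
$301 + v{\left(-22 \right)} A{\left(-9 \right)} = 301 - 22 \frac{5 \left(-7 + 2 \left(-9\right)\right)}{-3 - 9} = 301 - 22 \frac{5 \left(-7 - 18\right)}{-12} = 301 - 22 \cdot 5 \left(- \frac{1}{12}\right) \left(-25\right) = 301 - \frac{1375}{6} = \frac{431}{6}$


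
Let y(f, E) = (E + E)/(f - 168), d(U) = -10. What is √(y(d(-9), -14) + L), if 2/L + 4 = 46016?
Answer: 3*√73295574598/2047534 ≈ 0.39667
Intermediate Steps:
L = 1/23006 (L = 2/(-4 + 46016) = 2/46012 = 2*(1/46012) = 1/23006 ≈ 4.3467e-5)
y(f, E) = 2*E/(-168 + f) (y(f, E) = (2*E)/(-168 + f) = 2*E/(-168 + f))
√(y(d(-9), -14) + L) = √(2*(-14)/(-168 - 10) + 1/23006) = √(2*(-14)/(-178) + 1/23006) = √(2*(-14)*(-1/178) + 1/23006) = √(14/89 + 1/23006) = √(322173/2047534) = 3*√73295574598/2047534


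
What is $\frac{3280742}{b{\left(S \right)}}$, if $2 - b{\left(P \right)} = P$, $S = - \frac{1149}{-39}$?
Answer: $- \frac{42649646}{357} \approx -1.1947 \cdot 10^{5}$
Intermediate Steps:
$S = \frac{383}{13}$ ($S = \left(-1149\right) \left(- \frac{1}{39}\right) = \frac{383}{13} \approx 29.462$)
$b{\left(P \right)} = 2 - P$
$\frac{3280742}{b{\left(S \right)}} = \frac{3280742}{2 - \frac{383}{13}} = \frac{3280742}{- \frac{357}{13}} = 3280742 \left(- \frac{13}{357}\right) = - \frac{42649646}{357}$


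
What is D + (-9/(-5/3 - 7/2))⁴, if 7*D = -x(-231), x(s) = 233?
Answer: -155659001/6464647 ≈ -24.078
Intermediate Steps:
D = -233/7 (D = (-1*233)/7 = (⅐)*(-233) = -233/7 ≈ -33.286)
D + (-9/(-5/3 - 7/2))⁴ = -233/7 + (-9/(-5/3 - 7/2))⁴ = -233/7 + (-9/(-31/6))⁴ = -233/7 + (-9*(-6/31))⁴ = -233/7 + (54/31)⁴ = -233/7 + 8503056/923521 = -155659001/6464647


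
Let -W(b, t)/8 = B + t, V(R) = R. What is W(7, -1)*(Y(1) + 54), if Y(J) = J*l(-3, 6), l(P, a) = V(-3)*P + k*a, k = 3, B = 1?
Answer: 0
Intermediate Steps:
l(P, a) = -3*P + 3*a
W(b, t) = -8 - 8*t (W(b, t) = -8*(1 + t) = -8 - 8*t)
Y(J) = 27*J (Y(J) = J*(-3*(-3) + 3*6) = J*(9 + 18) = J*27 = 27*J)
W(7, -1)*(Y(1) + 54) = (-8 - 8*(-1))*(27*1 + 54) = (-8 + 8)*(27 + 54) = 0*81 = 0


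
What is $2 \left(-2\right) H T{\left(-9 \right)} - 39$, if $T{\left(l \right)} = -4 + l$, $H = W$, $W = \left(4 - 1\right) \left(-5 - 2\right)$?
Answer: $-1131$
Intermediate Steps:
$W = -21$ ($W = 3 \left(-7\right) = -21$)
$H = -21$
$2 \left(-2\right) H T{\left(-9 \right)} - 39 = 2 \left(-2\right) \left(-21\right) \left(-4 - 9\right) - 39 = \left(-4\right) \left(-21\right) \left(-13\right) - 39 = 84 \left(-13\right) - 39 = -1092 - 39 = -1131$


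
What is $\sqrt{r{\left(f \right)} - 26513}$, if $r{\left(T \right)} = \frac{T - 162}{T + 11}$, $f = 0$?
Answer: $\frac{i \sqrt{3209855}}{11} \approx 162.87 i$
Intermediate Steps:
$r{\left(T \right)} = \frac{-162 + T}{11 + T}$
$\sqrt{r{\left(f \right)} - 26513} = \sqrt{\frac{-162 + 0}{11 + 0} - 26513} = \sqrt{\frac{1}{11} \left(-162\right) - 26513} = \sqrt{- \frac{162}{11} - 26513} = \sqrt{- \frac{291805}{11}} = \frac{i \sqrt{3209855}}{11}$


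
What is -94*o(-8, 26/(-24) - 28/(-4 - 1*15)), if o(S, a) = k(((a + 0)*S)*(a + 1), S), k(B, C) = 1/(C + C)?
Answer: 47/8 ≈ 5.8750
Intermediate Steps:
k(B, C) = 1/(2*C)
o(S, a) = 1/(2*S)
-94*o(-8, 26/(-24) - 28/(-4 - 1*15)) = -47/(-8) = -47*(-1)/8 = -94*(-1/16) = 47/8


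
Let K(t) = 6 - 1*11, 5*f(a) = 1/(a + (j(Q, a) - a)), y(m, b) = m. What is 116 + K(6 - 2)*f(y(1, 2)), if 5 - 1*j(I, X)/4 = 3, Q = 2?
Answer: 927/8 ≈ 115.88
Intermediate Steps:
j(I, X) = 8 (j(I, X) = 20 - 4*3 = 20 - 12 = 8)
f(a) = 1/40 (f(a) = 1/(5*(a + (8 - a))) = (⅕)/8 = (⅕)*(⅛) = 1/40)
K(t) = -5 (K(t) = 6 - 11 = -5)
116 + K(6 - 2)*f(y(1, 2)) = 116 - 5*1/40 = 116 - ⅛ = 927/8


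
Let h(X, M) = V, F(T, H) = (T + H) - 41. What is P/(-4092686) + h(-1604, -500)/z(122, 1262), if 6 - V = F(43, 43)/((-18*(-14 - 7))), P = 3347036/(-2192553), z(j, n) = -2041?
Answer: -2582926030673/896527330284222 ≈ -0.0028810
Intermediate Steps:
P = -304276/199323 (P = 3347036*(-1/2192553) = -304276/199323 ≈ -1.5265)
F(T, H) = -41 + H + T (F(T, H) = (H + T) - 41 = -41 + H + T)
V = 247/42 (V = 6 - (-41 + 43 + 43)/((-18*(-14 - 7))) = 6 - 45/((-18*(-21))) = 6 - 45/378 = 6 - 1*5/42 = 6 - 5/42 = 247/42 ≈ 5.8810)
h(X, M) = 247/42
P/(-4092686) + h(-1604, -500)/z(122, 1262) = -304276/199323/(-4092686) + (247/42)/(-2041) = -304276/199323*(-1/4092686) + (247/42)*(-1/2041) = 152138/407883225789 - 19/6594 = -2582926030673/896527330284222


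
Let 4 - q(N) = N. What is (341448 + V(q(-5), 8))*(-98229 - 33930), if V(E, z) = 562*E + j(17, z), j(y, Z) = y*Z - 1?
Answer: -45811727919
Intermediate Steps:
j(y, Z) = -1 + Z*y (j(y, Z) = Z*y - 1 = -1 + Z*y)
q(N) = 4 - N
V(E, z) = -1 + 17*z + 562*E (V(E, z) = 562*E + (-1 + z*17) = 562*E + (-1 + 17*z) = -1 + 17*z + 562*E)
(341448 + V(q(-5), 8))*(-98229 - 33930) = (341448 + (-1 + 17*8 + 562*(4 - 1*(-5))))*(-98229 - 33930) = (341448 + (-1 + 136 + 562*(4 + 5)))*(-132159) = (341448 + (-1 + 136 + 562*9))*(-132159) = (341448 + (-1 + 136 + 5058))*(-132159) = (341448 + 5193)*(-132159) = 346641*(-132159) = -45811727919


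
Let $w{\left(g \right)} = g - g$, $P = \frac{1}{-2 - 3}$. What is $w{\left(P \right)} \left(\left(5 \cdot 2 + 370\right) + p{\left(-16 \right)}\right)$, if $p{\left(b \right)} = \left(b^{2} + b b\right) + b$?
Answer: $0$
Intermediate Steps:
$P = - \frac{1}{5}$ ($P = \frac{1}{-5} = - \frac{1}{5} \approx -0.2$)
$p{\left(b \right)} = b + 2 b^{2}$ ($p{\left(b \right)} = \left(b^{2} + b^{2}\right) + b = 2 b^{2} + b = b + 2 b^{2}$)
$w{\left(g \right)} = 0$
$w{\left(P \right)} \left(\left(5 \cdot 2 + 370\right) + p{\left(-16 \right)}\right) = 0 \left(\left(5 \cdot 2 + 370\right) - 16 \left(1 + 2 \left(-16\right)\right)\right) = 0 \left(\left(10 + 370\right) - 16 \left(1 - 32\right)\right) = 0 \left(380 - -496\right) = 0 \left(380 + 496\right) = 0 \cdot 876 = 0$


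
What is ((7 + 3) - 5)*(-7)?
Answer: -35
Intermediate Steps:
((7 + 3) - 5)*(-7) = (10 - 5)*(-7) = 5*(-7) = -35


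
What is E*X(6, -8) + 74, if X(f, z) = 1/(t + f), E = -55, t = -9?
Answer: 277/3 ≈ 92.333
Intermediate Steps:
X(f, z) = 1/(-9 + f)
E*X(6, -8) + 74 = -55/(-9 + 6) + 74 = -55/(-3) + 74 = -55*(-1/3) + 74 = 55/3 + 74 = 277/3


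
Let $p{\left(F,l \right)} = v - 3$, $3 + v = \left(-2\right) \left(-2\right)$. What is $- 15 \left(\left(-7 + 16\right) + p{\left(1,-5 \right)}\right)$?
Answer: $-105$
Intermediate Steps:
$v = 1$ ($v = -3 - -4 = -3 + 4 = 1$)
$p{\left(F,l \right)} = -2$ ($p{\left(F,l \right)} = 1 - 3 = -2$)
$- 15 \left(\left(-7 + 16\right) + p{\left(1,-5 \right)}\right) = - 15 \left(\left(-7 + 16\right) - 2\right) = - 15 \left(9 - 2\right) = \left(-15\right) 7 = -105$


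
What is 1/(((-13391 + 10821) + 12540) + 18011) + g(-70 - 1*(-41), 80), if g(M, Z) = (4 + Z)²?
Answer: 197433937/27981 ≈ 7056.0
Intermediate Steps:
1/(((-13391 + 10821) + 12540) + 18011) + g(-70 - 1*(-41), 80) = 1/(((-13391 + 10821) + 12540) + 18011) + (4 + 80)² = 1/((-2570 + 12540) + 18011) + 84² = 1/(9970 + 18011) + 7056 = 1/27981 + 7056 = 197433937/27981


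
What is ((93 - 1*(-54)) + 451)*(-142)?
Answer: -84916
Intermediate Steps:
((93 - 1*(-54)) + 451)*(-142) = ((93 + 54) + 451)*(-142) = (147 + 451)*(-142) = 598*(-142) = -84916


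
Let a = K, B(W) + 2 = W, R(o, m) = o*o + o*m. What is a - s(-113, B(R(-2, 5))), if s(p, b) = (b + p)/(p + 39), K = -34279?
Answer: -2536767/74 ≈ -34281.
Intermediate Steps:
R(o, m) = o**2 + m*o
B(W) = -2 + W
s(p, b) = (b + p)/(39 + p)
a = -34279
a - s(-113, B(R(-2, 5))) = -34279 - ((-2 - 2*(5 - 2)) - 113)/(39 - 113) = -34279 - ((-2 - 2*3) - 113)/(-74) = -34279 - (-1)*((-2 - 6) - 113)/74 = -34279 - (-1)*(-8 - 113)/74 = -34279 - (-1)*(-121)/74 = -34279 - 1*121/74 = -34279 - 121/74 = -2536767/74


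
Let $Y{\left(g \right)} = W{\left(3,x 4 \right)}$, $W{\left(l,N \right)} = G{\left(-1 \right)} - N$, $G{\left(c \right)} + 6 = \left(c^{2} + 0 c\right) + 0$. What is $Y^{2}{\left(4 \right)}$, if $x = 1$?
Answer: $81$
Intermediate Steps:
$G{\left(c \right)} = -6 + c^{2}$ ($G{\left(c \right)} = -6 + \left(\left(c^{2} + 0 c\right) + 0\right) = -6 + \left(\left(c^{2} + 0\right) + 0\right) = -6 + \left(c^{2} + 0\right) = -6 + c^{2}$)
$W{\left(l,N \right)} = -5 - N$ ($W{\left(l,N \right)} = \left(-6 + \left(-1\right)^{2}\right) - N = \left(-6 + 1\right) - N = -5 - N$)
$Y{\left(g \right)} = -9$ ($Y{\left(g \right)} = -5 - 1 \cdot 4 = -5 - 4 = -9$)
$Y^{2}{\left(4 \right)} = \left(-9\right)^{2} = 81$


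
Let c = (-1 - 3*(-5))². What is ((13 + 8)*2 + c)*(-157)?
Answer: -37366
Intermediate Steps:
c = 196 (c = (-1 + 15)² = 14² = 196)
((13 + 8)*2 + c)*(-157) = ((13 + 8)*2 + 196)*(-157) = (21*2 + 196)*(-157) = (42 + 196)*(-157) = 238*(-157) = -37366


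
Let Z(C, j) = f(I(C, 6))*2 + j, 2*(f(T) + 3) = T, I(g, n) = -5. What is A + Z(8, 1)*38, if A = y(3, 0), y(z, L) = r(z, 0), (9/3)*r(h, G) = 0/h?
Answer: -380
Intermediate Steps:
r(h, G) = 0 (r(h, G) = (0/h)/3 = (⅓)*0 = 0)
f(T) = -3 + T/2
y(z, L) = 0
A = 0
Z(C, j) = -11 + j (Z(C, j) = (-3 + (½)*(-5))*2 + j = (-3 - 5/2)*2 + j = -11/2*2 + j = -11 + j)
A + Z(8, 1)*38 = 0 + (-11 + 1)*38 = 0 - 10*38 = 0 - 380 = -380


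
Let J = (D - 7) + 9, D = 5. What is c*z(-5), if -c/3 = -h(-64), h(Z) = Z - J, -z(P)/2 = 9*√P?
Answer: 3834*I*√5 ≈ 8573.1*I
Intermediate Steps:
J = 7 (J = (5 - 7) + 9 = -2 + 9 = 7)
z(P) = -18*√P
h(Z) = -7 + Z (h(Z) = Z - 1*7 = Z - 7 = -7 + Z)
c = -213 (c = -(-3)*(-7 - 64) = -(-3)*(-71) = -3*71 = -213)
c*z(-5) = -(-3834)*√(-5) = -(-3834)*I*√5 = 3834*I*√5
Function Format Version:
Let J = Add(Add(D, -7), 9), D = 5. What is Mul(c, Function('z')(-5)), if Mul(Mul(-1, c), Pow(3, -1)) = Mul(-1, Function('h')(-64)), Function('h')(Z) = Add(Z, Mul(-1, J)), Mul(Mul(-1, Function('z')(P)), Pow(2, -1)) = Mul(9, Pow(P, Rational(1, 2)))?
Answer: Mul(3834, I, Pow(5, Rational(1, 2))) ≈ Mul(8573.1, I)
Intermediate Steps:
J = 7 (J = Add(Add(5, -7), 9) = Add(-2, 9) = 7)
Function('z')(P) = Mul(-18, Pow(P, Rational(1, 2))) (Function('z')(P) = Mul(-2, Mul(9, Pow(P, Rational(1, 2)))) = Mul(-18, Pow(P, Rational(1, 2))))
Function('h')(Z) = Add(-7, Z) (Function('h')(Z) = Add(Z, Mul(-1, 7)) = Add(Z, -7) = Add(-7, Z))
c = -213 (c = Mul(-3, Mul(-1, Add(-7, -64))) = Mul(-3, Mul(-1, -71)) = Mul(-3, 71) = -213)
Mul(c, Function('z')(-5)) = Mul(-213, Mul(-18, Pow(-5, Rational(1, 2)))) = Mul(-213, Mul(-18, Mul(I, Pow(5, Rational(1, 2))))) = Mul(-213, Mul(-18, I, Pow(5, Rational(1, 2)))) = Mul(3834, I, Pow(5, Rational(1, 2)))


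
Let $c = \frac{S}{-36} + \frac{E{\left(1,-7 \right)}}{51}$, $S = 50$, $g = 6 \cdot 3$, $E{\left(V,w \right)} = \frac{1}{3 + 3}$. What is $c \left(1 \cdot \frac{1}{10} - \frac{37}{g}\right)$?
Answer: $\frac{18656}{6885} \approx 2.7097$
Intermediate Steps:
$E{\left(V,w \right)} = \frac{1}{6}$
$g = 18$
$c = - \frac{212}{153}$ ($c = \frac{50}{-36} + \frac{1}{6 \cdot 51} = 50 \left(- \frac{1}{36}\right) + \frac{1}{6} \cdot \frac{1}{51} = - \frac{25}{18} + \frac{1}{306} = - \frac{212}{153} \approx -1.3856$)
$c \left(1 \cdot \frac{1}{10} - \frac{37}{g}\right) = - \frac{212 \left(1 \cdot \frac{1}{10} - \frac{37}{18}\right)}{153} = - \frac{212 \left(\frac{1}{10} - \frac{37}{18}\right)}{153} = \left(- \frac{212}{153}\right) \left(- \frac{88}{45}\right) = \frac{18656}{6885}$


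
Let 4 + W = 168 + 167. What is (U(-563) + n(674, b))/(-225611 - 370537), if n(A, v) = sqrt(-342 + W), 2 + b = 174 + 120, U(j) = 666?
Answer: -111/99358 - I*sqrt(11)/596148 ≈ -0.0011172 - 5.5634e-6*I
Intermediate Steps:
b = 292 (b = -2 + (174 + 120) = -2 + 294 = 292)
W = 331 (W = -4 + (168 + 167) = -4 + 335 = 331)
n(A, v) = I*sqrt(11) (n(A, v) = sqrt(-342 + 331) = sqrt(-11) = I*sqrt(11))
(U(-563) + n(674, b))/(-225611 - 370537) = (666 + I*sqrt(11))/(-225611 - 370537) = (666 + I*sqrt(11))/(-596148) = (666 + I*sqrt(11))*(-1/596148) = -111/99358 - I*sqrt(11)/596148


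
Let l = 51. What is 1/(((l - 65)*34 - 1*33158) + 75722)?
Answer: 1/42088 ≈ 2.3760e-5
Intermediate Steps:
1/(((l - 65)*34 - 1*33158) + 75722) = 1/(((51 - 65)*34 - 1*33158) + 75722) = 1/((-14*34 - 33158) + 75722) = 1/((-476 - 33158) + 75722) = 1/(-33634 + 75722) = 1/42088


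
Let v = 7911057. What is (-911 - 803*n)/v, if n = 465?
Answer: -374306/7911057 ≈ -0.047314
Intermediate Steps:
(-911 - 803*n)/v = (-911 - 803*465)/7911057 = (-911 - 373395)*(1/7911057) = -374306*1/7911057 = -374306/7911057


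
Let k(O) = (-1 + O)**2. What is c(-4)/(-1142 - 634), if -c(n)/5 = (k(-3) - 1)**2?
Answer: 375/592 ≈ 0.63345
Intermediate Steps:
c(n) = -1125 (c(n) = -5*((-1 - 3)**2 - 1)**2 = -5*((-4)**2 - 1)**2 = -5*(16 - 1)**2 = -5*15**2 = -5*225 = -1125)
c(-4)/(-1142 - 634) = -1125/(-1142 - 634) = -1125/(-1776) = -1125*(-1/1776) = 375/592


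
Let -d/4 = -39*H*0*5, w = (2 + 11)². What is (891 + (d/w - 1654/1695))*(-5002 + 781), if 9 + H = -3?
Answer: -2122587537/565 ≈ -3.7568e+6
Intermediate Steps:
w = 169 (w = 13² = 169)
H = -12 (H = -9 - 3 = -12)
d = 0 (d = -(-156)*-12*0*5 = -(-156)*0*5 = -(-156)*0 = -4*0 = 0)
(891 + (d/w - 1654/1695))*(-5002 + 781) = (891 + (0/169 - 1654/1695))*(-5002 + 781) = (891 + (0*(1/169) - 1654*1/1695))*(-4221) = (891 + (0 - 1654/1695))*(-4221) = (891 - 1654/1695)*(-4221) = (1508591/1695)*(-4221) = -2122587537/565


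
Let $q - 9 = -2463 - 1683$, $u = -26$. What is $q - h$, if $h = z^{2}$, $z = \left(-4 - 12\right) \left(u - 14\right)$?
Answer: $-413737$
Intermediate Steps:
$q = -4137$ ($q = 9 - 4146 = -4137$)
$z = 640$ ($z = \left(-4 - 12\right) \left(-26 - 14\right) = \left(-16\right) \left(-40\right) = 640$)
$h = 409600$ ($h = 640^{2} = 409600$)
$q - h = -4137 - 409600 = -413737$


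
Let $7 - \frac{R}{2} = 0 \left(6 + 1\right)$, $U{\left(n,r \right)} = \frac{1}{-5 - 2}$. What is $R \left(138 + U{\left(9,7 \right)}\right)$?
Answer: $1930$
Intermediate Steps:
$U{\left(n,r \right)} = - \frac{1}{7}$ ($U{\left(n,r \right)} = \frac{1}{-7} = - \frac{1}{7}$)
$R = 14$ ($R = 14 - 2 \cdot 0 \left(6 + 1\right) = 14 - 2 \cdot 0 \cdot 7 = 14 - 0 = 14 + 0 = 14$)
$R \left(138 + U{\left(9,7 \right)}\right) = 14 \left(138 - \frac{1}{7}\right) = 14 \cdot \frac{965}{7} = 1930$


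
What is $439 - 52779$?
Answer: $-52340$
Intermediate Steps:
$439 - 52779 = -52340$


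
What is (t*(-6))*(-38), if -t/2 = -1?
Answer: 456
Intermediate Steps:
t = 2 (t = -2*(-1) = 2)
(t*(-6))*(-38) = (2*(-6))*(-38) = -12*(-38) = 456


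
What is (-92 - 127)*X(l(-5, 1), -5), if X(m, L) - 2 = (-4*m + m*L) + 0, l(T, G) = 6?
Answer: 11388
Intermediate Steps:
X(m, L) = 2 - 4*m + L*m (X(m, L) = 2 + ((-4*m + m*L) + 0) = 2 + ((-4*m + L*m) + 0) = 2 + (-4*m + L*m) = 2 - 4*m + L*m)
(-92 - 127)*X(l(-5, 1), -5) = (-92 - 127)*(2 - 4*6 - 5*6) = -219*(2 - 24 - 30) = -219*(-52) = 11388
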